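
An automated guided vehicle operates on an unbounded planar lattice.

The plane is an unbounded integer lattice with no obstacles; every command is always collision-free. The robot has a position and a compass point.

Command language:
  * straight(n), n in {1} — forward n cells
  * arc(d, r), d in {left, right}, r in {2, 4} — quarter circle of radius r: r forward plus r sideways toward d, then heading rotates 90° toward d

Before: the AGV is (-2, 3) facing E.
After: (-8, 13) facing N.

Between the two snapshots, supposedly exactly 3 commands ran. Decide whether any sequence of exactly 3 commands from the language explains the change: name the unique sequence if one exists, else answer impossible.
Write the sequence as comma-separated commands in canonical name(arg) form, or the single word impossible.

key: running arc(right, 4) before arc(left, 2) would end elsewhere — order is forced
from: (-2, 3) facing E
step 1 (arc(left, 2)): (0, 5) facing N
step 2 (arc(left, 4)): (-4, 9) facing W
step 3 (arc(right, 4)): (-8, 13) facing N
no rival 3-sequence matches.

arc(left, 2), arc(left, 4), arc(right, 4)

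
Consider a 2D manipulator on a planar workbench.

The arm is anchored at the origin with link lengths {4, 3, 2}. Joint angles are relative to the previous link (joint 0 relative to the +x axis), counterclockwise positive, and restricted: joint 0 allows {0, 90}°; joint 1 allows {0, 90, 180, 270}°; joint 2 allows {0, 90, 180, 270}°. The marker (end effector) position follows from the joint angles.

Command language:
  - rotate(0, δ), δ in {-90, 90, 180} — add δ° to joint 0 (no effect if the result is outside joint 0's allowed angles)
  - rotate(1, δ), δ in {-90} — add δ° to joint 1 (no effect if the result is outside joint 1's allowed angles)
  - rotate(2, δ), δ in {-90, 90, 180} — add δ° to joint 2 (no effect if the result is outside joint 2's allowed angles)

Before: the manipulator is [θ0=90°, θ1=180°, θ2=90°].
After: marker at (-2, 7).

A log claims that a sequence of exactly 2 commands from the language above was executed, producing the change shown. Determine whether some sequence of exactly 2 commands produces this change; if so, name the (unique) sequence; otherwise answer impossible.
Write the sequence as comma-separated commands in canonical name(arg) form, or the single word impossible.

rotate(1, -90), rotate(1, -90)

t0: [θ0=90°, θ1=180°, θ2=90°]
1. rotate(1, -90) → [θ0=90°, θ1=90°, θ2=90°]
2. rotate(1, -90) → [θ0=90°, θ1=0°, θ2=90°]
no other 2-command option fits: unique.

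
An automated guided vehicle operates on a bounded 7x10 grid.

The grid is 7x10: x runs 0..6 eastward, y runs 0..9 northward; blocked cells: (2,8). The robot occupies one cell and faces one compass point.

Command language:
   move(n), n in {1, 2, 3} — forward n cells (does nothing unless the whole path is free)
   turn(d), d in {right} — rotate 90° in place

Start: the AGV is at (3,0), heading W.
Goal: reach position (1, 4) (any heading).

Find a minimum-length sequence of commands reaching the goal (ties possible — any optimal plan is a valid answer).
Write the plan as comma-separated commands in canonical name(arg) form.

initial: at (3,0), heading W
step 1 (move(2)): at (1,0), heading W
step 2 (turn(right)): at (1,0), heading N
step 3 (move(3)): at (1,3), heading N
step 4 (move(1)): at (1,4), heading N
minimal: 4 command(s), checked below 4.

move(2), turn(right), move(3), move(1)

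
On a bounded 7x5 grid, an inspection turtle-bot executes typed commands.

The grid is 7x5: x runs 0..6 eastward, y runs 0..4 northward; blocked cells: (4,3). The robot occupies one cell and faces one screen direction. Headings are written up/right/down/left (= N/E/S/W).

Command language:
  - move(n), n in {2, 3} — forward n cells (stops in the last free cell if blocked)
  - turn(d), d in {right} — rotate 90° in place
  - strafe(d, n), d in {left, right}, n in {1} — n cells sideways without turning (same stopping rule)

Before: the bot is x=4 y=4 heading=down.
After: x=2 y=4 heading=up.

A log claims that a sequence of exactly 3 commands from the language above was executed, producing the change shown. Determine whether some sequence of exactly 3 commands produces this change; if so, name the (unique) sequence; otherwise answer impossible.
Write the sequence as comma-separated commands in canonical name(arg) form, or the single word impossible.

turn(right), move(2), turn(right)

key: cell and facing (now N) both changed — the 3 commands mix motion and turning
from: x=4 y=4 heading=down
t=1 turn(right) ⇒ x=4 y=4 heading=left
t=2 move(2) ⇒ x=2 y=4 heading=left
t=3 turn(right) ⇒ x=2 y=4 heading=up
all 125 alternatives checked — unique.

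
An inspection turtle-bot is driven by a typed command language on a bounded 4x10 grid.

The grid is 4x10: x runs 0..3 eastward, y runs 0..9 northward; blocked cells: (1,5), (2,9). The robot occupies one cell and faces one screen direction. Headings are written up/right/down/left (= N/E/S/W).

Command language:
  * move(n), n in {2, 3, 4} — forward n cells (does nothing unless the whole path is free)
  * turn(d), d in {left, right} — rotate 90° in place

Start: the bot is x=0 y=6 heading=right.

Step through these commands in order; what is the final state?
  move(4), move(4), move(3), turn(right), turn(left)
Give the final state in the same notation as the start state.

start: x=0 y=6 heading=right
t=1 move(4) ⇒ x=0 y=6 heading=right
t=2 move(4) ⇒ x=0 y=6 heading=right
t=3 move(3) ⇒ x=3 y=6 heading=right
t=4 turn(right) ⇒ x=3 y=6 heading=down
t=5 turn(left) ⇒ x=3 y=6 heading=right

x=3 y=6 heading=right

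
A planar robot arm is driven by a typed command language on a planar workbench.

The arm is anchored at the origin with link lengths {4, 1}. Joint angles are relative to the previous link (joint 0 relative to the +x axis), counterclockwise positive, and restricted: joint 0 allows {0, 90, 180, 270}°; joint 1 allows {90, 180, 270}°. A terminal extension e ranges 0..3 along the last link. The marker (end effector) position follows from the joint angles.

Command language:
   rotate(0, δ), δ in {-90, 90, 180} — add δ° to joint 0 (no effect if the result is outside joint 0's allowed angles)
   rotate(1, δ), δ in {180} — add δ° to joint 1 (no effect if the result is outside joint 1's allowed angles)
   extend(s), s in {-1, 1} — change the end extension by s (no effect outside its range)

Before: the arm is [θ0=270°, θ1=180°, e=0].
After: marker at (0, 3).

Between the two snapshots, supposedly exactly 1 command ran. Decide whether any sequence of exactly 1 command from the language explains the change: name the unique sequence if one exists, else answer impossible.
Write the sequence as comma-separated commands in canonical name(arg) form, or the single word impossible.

rotate(0, 180)

start: [θ0=270°, θ1=180°, e=0]
[1] after rotate(0, 180): [θ0=90°, θ1=180°, e=0]
no other 1-command option fits: unique.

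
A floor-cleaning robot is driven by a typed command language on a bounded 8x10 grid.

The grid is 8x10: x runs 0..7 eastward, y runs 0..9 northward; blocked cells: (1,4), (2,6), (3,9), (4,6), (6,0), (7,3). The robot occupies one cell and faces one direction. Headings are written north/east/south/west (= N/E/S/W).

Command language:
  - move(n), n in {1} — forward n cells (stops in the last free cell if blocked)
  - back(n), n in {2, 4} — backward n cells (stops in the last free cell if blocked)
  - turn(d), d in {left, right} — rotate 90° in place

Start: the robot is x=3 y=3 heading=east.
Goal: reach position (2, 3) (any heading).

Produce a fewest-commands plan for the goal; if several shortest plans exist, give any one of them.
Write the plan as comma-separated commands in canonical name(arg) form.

back(2), move(1)

from: x=3 y=3 heading=east
t=1 back(2) ⇒ x=1 y=3 heading=east
t=2 move(1) ⇒ x=2 y=3 heading=east
minimal: 2 command(s), checked below 2.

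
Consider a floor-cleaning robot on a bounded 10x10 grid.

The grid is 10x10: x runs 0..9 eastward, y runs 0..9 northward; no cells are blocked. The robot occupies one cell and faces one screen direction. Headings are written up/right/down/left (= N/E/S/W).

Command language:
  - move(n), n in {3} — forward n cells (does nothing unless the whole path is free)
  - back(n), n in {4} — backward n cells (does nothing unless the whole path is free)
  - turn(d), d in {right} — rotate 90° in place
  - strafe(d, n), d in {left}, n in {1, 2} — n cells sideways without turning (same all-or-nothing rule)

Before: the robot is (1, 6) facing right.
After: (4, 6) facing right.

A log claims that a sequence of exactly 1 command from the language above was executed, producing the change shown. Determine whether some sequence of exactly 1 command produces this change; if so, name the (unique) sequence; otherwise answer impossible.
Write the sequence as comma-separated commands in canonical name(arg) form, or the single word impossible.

key: heading stays E — the single command does not turn
initial: (1, 6) facing right
t=1 move(3) ⇒ (4, 6) facing right
no rival 1-sequence matches.

move(3)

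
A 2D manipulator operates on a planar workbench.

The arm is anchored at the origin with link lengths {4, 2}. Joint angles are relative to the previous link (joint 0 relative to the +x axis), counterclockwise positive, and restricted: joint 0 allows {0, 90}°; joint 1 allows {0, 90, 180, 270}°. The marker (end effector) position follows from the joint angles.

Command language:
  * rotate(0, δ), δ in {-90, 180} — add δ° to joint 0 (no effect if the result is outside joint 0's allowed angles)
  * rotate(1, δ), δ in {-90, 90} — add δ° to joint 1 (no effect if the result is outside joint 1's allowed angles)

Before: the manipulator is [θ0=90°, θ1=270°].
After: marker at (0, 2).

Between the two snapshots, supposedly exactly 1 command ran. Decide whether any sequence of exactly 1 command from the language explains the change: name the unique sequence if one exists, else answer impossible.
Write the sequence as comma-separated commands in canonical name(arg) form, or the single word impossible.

t0: [θ0=90°, θ1=270°]
1. rotate(1, -90) → [θ0=90°, θ1=180°]
no rival 1-sequence matches.

rotate(1, -90)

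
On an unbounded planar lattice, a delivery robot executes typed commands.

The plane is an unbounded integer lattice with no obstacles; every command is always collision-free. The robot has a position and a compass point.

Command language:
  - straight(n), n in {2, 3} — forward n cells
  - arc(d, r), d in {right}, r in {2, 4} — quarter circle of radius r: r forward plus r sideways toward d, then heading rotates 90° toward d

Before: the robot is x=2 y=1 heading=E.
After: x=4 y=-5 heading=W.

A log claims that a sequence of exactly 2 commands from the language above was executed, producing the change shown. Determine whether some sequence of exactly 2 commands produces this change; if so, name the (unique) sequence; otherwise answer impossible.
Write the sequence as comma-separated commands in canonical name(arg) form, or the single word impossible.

arc(right, 4), arc(right, 2)

key: order matters: swapping arc(right, 4) and arc(right, 2) lands elsewhere
t0: x=2 y=1 heading=E
[1] after arc(right, 4): x=6 y=-3 heading=S
[2] after arc(right, 2): x=4 y=-5 heading=W
no rival 2-sequence matches.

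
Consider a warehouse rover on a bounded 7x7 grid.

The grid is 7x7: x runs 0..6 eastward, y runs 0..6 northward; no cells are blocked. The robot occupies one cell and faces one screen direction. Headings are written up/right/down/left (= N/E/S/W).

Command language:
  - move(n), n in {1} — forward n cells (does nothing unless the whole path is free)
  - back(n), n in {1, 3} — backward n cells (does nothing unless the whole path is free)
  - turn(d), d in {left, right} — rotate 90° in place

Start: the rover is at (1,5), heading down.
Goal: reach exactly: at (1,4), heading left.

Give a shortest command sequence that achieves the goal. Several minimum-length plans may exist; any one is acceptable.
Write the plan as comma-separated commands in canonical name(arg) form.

move(1), turn(right)

t0: at (1,5), heading down
t=1 move(1) ⇒ at (1,4), heading down
t=2 turn(right) ⇒ at (1,4), heading left
no 1-step plan works, so 2 is optimal.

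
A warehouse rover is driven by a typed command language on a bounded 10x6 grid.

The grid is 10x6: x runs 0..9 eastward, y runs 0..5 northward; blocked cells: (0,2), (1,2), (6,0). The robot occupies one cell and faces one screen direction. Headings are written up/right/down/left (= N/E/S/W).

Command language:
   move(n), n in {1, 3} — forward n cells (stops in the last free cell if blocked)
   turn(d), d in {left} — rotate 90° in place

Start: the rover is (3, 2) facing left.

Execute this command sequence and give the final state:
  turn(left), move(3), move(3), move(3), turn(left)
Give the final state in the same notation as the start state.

from: (3, 2) facing left
1. turn(left) → (3, 2) facing down
2. move(3) → (3, 0) facing down
3. move(3) → (3, 0) facing down
4. move(3) → (3, 0) facing down
5. turn(left) → (3, 0) facing right

(3, 0) facing right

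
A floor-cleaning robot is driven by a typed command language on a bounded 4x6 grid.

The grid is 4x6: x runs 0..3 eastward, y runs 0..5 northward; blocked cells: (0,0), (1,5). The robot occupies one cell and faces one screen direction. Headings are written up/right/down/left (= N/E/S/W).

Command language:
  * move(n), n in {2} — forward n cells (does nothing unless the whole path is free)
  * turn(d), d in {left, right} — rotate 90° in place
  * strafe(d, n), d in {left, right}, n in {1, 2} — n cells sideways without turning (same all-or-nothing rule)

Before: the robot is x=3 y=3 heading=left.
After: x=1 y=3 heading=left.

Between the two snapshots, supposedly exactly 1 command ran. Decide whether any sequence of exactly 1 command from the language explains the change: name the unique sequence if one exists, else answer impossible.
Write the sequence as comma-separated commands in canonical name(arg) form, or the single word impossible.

move(2)

key: heading stays W — the single command does not turn
begin: x=3 y=3 heading=left
1. move(2) → x=1 y=3 heading=left
uniquely the one of 7 1-step routes that fits.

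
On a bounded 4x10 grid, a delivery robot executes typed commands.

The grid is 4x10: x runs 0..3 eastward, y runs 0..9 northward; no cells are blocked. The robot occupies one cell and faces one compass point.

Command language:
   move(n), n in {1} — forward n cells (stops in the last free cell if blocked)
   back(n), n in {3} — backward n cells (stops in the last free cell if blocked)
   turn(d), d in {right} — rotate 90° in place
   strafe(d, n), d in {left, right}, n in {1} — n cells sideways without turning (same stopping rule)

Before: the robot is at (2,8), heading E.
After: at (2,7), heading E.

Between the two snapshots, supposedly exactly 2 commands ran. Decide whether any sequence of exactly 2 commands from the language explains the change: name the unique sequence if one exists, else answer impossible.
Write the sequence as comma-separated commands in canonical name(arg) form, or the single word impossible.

impossible

every 2-command combo misses the target.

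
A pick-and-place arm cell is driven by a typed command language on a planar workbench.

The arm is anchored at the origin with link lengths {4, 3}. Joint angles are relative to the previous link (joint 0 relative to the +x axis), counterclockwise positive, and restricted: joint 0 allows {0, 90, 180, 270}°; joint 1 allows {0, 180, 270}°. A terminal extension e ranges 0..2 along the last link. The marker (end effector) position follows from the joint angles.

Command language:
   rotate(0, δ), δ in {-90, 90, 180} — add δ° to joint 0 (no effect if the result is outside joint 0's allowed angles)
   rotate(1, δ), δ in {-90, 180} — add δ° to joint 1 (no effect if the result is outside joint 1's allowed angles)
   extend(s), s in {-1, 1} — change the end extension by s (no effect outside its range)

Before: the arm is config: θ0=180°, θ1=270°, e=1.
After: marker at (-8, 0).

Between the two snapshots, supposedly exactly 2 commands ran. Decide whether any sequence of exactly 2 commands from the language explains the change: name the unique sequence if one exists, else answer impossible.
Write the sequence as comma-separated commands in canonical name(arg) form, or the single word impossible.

rotate(1, -90), rotate(1, 180)

key: order matters: swapping rotate(1, -90) and rotate(1, 180) lands elsewhere
from: config: θ0=180°, θ1=270°, e=1
1. rotate(1, -90) → config: θ0=180°, θ1=180°, e=1
2. rotate(1, 180) → config: θ0=180°, θ1=0°, e=1
no other 2-command option fits: unique.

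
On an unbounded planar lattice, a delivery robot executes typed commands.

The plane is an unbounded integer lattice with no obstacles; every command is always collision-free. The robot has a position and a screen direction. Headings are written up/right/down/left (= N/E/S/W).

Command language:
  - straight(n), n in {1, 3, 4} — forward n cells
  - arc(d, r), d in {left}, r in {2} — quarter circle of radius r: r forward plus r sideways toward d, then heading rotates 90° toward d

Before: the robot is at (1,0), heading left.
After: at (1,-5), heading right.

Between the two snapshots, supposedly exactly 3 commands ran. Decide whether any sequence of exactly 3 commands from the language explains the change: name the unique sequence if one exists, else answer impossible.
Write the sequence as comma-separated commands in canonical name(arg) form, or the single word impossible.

key: cell and facing (now E) both changed — the 3 commands mix motion and turning
from: at (1,0), heading left
t=1 arc(left, 2) ⇒ at (-1,-2), heading down
t=2 straight(1) ⇒ at (-1,-3), heading down
t=3 arc(left, 2) ⇒ at (1,-5), heading right
uniquely the one of 64 3-step routes that fits.

arc(left, 2), straight(1), arc(left, 2)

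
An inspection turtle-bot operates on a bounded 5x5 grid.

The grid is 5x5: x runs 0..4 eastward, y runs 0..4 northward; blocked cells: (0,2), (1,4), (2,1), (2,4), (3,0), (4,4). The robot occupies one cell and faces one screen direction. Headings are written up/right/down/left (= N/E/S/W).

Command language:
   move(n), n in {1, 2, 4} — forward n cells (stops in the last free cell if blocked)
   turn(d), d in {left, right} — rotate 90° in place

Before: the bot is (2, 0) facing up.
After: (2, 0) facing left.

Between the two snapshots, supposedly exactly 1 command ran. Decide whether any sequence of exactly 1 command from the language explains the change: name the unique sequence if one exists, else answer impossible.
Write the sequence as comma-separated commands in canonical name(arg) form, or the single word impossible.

key: parked at (2,0) the whole time — nothing moves the robot
from: (2, 0) facing up
t=1 turn(left) ⇒ (2, 0) facing left
uniquely the one of 5 1-step routes that fits.

turn(left)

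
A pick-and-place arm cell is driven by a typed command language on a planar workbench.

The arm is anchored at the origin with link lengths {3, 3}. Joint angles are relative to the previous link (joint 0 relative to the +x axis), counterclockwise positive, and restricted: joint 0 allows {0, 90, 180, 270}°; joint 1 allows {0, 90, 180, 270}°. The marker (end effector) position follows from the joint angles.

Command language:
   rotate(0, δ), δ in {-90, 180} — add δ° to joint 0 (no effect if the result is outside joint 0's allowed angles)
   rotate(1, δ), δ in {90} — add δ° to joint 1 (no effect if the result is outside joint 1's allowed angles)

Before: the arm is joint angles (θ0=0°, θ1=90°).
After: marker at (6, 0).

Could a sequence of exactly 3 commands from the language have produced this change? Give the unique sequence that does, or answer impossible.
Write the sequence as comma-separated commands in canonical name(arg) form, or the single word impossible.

rotate(1, 90), rotate(1, 90), rotate(1, 90)

initial: joint angles (θ0=0°, θ1=90°)
step 1 (rotate(1, 90)): joint angles (θ0=0°, θ1=180°)
step 2 (rotate(1, 90)): joint angles (θ0=0°, θ1=270°)
step 3 (rotate(1, 90)): joint angles (θ0=0°, θ1=0°)
no other 3-command option fits: unique.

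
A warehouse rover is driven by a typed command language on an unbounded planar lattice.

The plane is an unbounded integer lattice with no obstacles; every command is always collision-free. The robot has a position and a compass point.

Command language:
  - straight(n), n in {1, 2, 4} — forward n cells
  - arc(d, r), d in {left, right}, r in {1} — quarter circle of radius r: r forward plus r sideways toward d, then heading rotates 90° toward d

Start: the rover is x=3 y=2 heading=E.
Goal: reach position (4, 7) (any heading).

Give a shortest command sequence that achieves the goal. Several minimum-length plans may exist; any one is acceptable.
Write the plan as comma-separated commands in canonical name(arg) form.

arc(left, 1), straight(4)

start: x=3 y=2 heading=E
[1] after arc(left, 1): x=4 y=3 heading=N
[2] after straight(4): x=4 y=7 heading=N
minimal: 2 command(s), checked below 2.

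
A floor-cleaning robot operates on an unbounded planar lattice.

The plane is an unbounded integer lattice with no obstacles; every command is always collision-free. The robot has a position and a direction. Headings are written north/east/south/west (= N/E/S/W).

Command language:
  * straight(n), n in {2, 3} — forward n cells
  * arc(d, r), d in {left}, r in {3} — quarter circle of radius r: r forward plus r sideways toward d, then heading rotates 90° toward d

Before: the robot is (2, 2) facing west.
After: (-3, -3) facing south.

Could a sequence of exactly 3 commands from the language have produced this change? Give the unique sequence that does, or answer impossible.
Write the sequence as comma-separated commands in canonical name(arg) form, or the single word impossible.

key: cell and facing (now S) both changed — the 3 commands mix motion and turning
initial: (2, 2) facing west
[1] after straight(2): (0, 2) facing west
[2] after arc(left, 3): (-3, -1) facing south
[3] after straight(2): (-3, -3) facing south
all 27 alternatives checked — unique.

straight(2), arc(left, 3), straight(2)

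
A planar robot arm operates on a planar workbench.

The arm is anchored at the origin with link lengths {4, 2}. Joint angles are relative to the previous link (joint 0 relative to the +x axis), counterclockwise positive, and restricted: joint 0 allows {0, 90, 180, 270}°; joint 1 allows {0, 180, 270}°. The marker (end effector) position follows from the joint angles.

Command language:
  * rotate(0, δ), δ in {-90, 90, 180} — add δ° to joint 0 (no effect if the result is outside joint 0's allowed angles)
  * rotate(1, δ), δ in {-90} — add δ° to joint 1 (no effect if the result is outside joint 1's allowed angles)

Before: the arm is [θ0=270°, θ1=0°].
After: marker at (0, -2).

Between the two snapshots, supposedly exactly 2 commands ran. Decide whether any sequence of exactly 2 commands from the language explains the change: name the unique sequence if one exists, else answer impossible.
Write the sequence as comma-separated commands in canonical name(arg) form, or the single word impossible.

rotate(1, -90), rotate(1, -90)

initial: [θ0=270°, θ1=0°]
step 1 (rotate(1, -90)): [θ0=270°, θ1=270°]
step 2 (rotate(1, -90)): [θ0=270°, θ1=180°]
uniquely the one of 16 2-step routes that fits.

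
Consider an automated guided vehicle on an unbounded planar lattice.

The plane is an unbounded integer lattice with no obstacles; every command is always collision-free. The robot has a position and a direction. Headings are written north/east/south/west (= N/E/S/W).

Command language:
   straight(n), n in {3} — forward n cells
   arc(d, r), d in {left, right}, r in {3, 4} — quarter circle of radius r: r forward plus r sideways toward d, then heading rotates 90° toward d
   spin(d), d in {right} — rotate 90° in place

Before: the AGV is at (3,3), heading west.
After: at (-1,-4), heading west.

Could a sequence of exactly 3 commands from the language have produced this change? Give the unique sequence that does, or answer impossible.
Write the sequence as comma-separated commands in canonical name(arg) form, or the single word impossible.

arc(left, 4), straight(3), spin(right)

key: heading stays W — rotations cancel among the 3 commands
initial: at (3,3), heading west
t=1 arc(left, 4) ⇒ at (-1,-1), heading south
t=2 straight(3) ⇒ at (-1,-4), heading south
t=3 spin(right) ⇒ at (-1,-4), heading west
all 216 alternatives checked — unique.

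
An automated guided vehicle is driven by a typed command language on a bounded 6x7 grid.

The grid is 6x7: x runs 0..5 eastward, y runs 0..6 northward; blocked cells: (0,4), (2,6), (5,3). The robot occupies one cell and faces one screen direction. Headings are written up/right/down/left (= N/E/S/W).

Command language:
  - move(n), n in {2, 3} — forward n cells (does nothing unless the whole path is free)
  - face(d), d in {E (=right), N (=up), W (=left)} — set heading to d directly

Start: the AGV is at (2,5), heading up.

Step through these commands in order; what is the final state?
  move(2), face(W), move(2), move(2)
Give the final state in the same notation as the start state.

at (0,5), heading left

start: at (2,5), heading up
step 1 (move(2)): at (2,5), heading up
step 2 (face(W)): at (2,5), heading left
step 3 (move(2)): at (0,5), heading left
step 4 (move(2)): at (0,5), heading left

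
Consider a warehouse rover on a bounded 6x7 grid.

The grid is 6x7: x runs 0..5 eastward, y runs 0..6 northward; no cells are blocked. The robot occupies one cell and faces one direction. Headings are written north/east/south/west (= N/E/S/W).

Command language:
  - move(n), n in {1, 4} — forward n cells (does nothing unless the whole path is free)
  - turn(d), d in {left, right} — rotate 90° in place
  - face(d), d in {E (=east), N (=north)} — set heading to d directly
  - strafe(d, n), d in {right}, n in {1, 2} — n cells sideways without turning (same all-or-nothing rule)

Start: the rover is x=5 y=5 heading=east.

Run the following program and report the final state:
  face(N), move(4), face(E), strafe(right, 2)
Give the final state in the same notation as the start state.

x=5 y=3 heading=east

t0: x=5 y=5 heading=east
step 1 (face(N)): x=5 y=5 heading=north
step 2 (move(4)): x=5 y=5 heading=north
step 3 (face(E)): x=5 y=5 heading=east
step 4 (strafe(right, 2)): x=5 y=3 heading=east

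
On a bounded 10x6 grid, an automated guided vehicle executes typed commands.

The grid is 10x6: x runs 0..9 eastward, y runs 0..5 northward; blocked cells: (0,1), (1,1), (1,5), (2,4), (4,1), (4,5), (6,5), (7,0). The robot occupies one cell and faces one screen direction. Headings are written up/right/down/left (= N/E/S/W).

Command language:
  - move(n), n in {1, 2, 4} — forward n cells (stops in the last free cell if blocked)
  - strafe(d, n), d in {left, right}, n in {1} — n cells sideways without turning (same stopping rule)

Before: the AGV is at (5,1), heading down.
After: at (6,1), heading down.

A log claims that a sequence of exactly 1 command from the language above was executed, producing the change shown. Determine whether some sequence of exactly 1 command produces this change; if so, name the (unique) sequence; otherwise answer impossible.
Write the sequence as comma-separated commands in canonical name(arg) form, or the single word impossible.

key: heading stays S — the single command does not turn
t0: at (5,1), heading down
1. strafe(left, 1) → at (6,1), heading down
no other 1-command option fits: unique.

strafe(left, 1)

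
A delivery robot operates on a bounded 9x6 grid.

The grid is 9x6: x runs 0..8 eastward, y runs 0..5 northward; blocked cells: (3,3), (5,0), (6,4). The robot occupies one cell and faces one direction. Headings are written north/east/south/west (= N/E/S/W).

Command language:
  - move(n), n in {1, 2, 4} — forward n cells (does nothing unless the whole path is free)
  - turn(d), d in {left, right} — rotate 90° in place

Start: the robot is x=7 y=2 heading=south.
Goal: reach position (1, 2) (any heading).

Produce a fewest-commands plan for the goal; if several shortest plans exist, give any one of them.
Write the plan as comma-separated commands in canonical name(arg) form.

turn(right), move(2), move(4)

from: x=7 y=2 heading=south
t=1 turn(right) ⇒ x=7 y=2 heading=west
t=2 move(2) ⇒ x=5 y=2 heading=west
t=3 move(4) ⇒ x=1 y=2 heading=west
minimal: 3 command(s), checked below 3.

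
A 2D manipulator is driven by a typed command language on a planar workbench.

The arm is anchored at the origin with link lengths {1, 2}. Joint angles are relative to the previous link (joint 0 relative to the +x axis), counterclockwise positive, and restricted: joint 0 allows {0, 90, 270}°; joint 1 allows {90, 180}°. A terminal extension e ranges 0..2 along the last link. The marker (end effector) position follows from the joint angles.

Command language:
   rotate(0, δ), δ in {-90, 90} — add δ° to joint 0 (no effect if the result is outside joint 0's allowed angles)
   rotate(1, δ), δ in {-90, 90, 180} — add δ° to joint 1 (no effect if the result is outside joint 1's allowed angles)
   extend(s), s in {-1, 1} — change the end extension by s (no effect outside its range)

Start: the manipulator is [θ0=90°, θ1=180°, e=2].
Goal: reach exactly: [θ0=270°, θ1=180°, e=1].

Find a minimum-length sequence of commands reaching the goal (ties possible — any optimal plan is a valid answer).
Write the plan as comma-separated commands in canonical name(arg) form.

extend(-1), rotate(0, -90), rotate(0, -90)

start: [θ0=90°, θ1=180°, e=2]
1. extend(-1) → [θ0=90°, θ1=180°, e=1]
2. rotate(0, -90) → [θ0=0°, θ1=180°, e=1]
3. rotate(0, -90) → [θ0=270°, θ1=180°, e=1]
minimal: 3 command(s), checked below 3.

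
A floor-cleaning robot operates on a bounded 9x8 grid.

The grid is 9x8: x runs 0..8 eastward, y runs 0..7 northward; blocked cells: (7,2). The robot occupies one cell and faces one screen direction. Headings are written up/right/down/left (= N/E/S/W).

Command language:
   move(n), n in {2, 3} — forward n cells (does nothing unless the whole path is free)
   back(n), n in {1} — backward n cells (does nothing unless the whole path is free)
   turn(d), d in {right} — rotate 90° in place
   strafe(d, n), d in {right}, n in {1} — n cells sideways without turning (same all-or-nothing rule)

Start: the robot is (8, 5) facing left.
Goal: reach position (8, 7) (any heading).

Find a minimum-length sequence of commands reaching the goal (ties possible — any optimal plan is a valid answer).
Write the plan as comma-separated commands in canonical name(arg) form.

strafe(right, 1), strafe(right, 1)

t0: (8, 5) facing left
step 1 (strafe(right, 1)): (8, 6) facing left
step 2 (strafe(right, 1)): (8, 7) facing left
minimal: 2 command(s), checked below 2.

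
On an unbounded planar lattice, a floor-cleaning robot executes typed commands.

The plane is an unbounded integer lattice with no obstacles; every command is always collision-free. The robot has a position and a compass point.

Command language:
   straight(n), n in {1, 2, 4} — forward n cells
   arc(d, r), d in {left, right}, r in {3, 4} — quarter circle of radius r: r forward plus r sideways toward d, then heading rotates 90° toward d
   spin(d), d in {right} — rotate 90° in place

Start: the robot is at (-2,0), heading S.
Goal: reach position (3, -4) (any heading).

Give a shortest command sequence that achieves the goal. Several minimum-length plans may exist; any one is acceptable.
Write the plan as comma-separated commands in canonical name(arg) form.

start: at (-2,0), heading S
t=1 arc(left, 4) ⇒ at (2,-4), heading E
t=2 straight(1) ⇒ at (3,-4), heading E
shorter routes all fall short; 2 is best.

arc(left, 4), straight(1)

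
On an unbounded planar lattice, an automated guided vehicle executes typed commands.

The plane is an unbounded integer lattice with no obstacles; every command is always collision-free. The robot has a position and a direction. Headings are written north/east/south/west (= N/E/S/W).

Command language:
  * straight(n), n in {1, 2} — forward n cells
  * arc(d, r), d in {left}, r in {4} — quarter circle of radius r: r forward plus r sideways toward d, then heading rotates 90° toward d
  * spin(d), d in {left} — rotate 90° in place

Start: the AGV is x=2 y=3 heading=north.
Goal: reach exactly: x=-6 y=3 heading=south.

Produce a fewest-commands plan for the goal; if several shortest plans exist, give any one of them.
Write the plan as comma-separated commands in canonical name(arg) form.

t0: x=2 y=3 heading=north
t=1 arc(left, 4) ⇒ x=-2 y=7 heading=west
t=2 arc(left, 4) ⇒ x=-6 y=3 heading=south
nothing shorter than 2 reaches the goal.

arc(left, 4), arc(left, 4)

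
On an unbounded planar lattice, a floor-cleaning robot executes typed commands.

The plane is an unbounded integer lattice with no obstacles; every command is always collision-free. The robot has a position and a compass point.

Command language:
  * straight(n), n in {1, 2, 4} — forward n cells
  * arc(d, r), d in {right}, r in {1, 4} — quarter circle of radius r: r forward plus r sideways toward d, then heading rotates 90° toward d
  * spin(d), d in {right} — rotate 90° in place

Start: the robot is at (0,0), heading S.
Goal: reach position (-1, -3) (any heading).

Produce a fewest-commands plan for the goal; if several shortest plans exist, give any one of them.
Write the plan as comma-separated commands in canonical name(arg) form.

straight(2), arc(right, 1)

initial: at (0,0), heading S
step 1 (straight(2)): at (0,-2), heading S
step 2 (arc(right, 1)): at (-1,-3), heading W
no 1-step plan works, so 2 is optimal.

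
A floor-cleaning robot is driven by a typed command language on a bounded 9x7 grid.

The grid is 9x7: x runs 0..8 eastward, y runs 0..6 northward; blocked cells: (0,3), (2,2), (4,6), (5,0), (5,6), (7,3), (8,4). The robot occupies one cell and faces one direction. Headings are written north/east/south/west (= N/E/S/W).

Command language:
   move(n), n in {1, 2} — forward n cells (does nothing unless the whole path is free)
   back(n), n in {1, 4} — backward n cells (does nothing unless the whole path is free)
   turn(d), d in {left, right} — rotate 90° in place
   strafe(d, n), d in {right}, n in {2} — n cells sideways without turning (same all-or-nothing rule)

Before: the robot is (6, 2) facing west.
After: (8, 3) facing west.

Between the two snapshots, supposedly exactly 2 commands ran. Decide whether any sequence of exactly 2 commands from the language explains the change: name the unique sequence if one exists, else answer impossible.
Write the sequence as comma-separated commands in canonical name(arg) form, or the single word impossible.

impossible

every 2-command combo misses the target.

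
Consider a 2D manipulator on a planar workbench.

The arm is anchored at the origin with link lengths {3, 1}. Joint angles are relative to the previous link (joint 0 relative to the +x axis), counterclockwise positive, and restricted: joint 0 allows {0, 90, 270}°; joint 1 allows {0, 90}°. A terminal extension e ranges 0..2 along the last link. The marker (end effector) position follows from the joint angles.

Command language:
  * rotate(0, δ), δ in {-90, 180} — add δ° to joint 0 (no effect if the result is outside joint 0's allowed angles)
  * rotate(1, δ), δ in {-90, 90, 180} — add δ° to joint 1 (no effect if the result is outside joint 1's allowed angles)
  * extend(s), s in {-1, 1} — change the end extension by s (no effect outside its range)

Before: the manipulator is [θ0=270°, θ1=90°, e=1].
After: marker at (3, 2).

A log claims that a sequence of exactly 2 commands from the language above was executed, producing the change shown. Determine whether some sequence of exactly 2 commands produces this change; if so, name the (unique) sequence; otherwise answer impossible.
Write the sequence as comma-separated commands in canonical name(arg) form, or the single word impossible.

rotate(0, 180), rotate(0, -90)

key: order matters: swapping rotate(0, 180) and rotate(0, -90) lands elsewhere
from: [θ0=270°, θ1=90°, e=1]
[1] after rotate(0, 180): [θ0=90°, θ1=90°, e=1]
[2] after rotate(0, -90): [θ0=0°, θ1=90°, e=1]
no other 2-command option fits: unique.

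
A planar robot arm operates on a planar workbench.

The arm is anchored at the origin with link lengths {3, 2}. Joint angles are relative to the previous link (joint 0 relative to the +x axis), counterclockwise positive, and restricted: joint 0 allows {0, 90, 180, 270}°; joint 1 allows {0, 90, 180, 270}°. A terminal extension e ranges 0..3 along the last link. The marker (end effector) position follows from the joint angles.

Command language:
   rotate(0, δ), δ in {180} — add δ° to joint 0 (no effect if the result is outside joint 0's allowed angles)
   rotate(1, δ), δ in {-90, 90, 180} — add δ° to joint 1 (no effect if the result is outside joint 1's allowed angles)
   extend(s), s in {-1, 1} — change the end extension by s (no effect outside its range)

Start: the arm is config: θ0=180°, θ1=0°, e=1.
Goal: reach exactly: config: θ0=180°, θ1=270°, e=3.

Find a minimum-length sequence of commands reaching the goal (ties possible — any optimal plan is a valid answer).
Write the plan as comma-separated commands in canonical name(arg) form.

from: config: θ0=180°, θ1=0°, e=1
[1] after rotate(1, -90): config: θ0=180°, θ1=270°, e=1
[2] after extend(1): config: θ0=180°, θ1=270°, e=2
[3] after extend(1): config: θ0=180°, θ1=270°, e=3
shorter routes all fall short; 3 is best.

rotate(1, -90), extend(1), extend(1)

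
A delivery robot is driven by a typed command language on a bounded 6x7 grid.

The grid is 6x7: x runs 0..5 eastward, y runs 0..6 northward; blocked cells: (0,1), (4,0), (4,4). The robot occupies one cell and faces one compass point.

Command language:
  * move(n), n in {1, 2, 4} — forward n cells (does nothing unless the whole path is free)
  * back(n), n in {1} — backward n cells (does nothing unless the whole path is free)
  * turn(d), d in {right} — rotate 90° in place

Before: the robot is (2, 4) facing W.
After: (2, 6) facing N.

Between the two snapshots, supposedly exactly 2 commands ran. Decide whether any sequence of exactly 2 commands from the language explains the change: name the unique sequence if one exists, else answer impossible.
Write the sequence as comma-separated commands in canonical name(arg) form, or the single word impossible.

key: running move(2) before turn(right) would end elsewhere — order is forced
initial: (2, 4) facing W
[1] after turn(right): (2, 4) facing N
[2] after move(2): (2, 6) facing N
all 25 alternatives checked — unique.

turn(right), move(2)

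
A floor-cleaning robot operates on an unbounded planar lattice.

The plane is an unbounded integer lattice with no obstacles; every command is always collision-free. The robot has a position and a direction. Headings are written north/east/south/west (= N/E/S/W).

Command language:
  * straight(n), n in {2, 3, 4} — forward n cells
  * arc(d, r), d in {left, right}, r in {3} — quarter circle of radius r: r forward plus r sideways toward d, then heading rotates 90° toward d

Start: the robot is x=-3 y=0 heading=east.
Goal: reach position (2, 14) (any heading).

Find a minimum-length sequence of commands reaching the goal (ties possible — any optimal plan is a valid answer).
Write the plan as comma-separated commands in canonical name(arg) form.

straight(2), arc(left, 3), straight(3), straight(4), straight(4)

start: x=-3 y=0 heading=east
step 1 (straight(2)): x=-1 y=0 heading=east
step 2 (arc(left, 3)): x=2 y=3 heading=north
step 3 (straight(3)): x=2 y=6 heading=north
step 4 (straight(4)): x=2 y=10 heading=north
step 5 (straight(4)): x=2 y=14 heading=north
shorter routes all fall short; 5 is best.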